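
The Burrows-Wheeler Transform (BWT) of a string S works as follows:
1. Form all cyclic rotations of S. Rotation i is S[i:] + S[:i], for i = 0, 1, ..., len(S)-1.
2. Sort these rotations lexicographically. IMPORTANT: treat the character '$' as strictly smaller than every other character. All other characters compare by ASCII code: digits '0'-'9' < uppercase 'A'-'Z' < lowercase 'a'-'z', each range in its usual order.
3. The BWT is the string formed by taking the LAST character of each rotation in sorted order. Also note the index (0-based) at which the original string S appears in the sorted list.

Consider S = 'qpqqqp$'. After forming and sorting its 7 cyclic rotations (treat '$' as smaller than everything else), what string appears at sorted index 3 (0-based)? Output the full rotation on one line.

All 7 rotations (rotation i = S[i:]+S[:i]):
  rot[0] = qpqqqp$
  rot[1] = pqqqp$q
  rot[2] = qqqp$qp
  rot[3] = qqp$qpq
  rot[4] = qp$qpqq
  rot[5] = p$qpqqq
  rot[6] = $qpqqqp
Sorted (with $ < everything):
  sorted[0] = $qpqqqp
  sorted[1] = p$qpqqq
  sorted[2] = pqqqp$q
  sorted[3] = qp$qpqq
  sorted[4] = qpqqqp$
  sorted[5] = qqp$qpq
  sorted[6] = qqqp$qp
sorted[3] = qp$qpqq

Answer: qp$qpqq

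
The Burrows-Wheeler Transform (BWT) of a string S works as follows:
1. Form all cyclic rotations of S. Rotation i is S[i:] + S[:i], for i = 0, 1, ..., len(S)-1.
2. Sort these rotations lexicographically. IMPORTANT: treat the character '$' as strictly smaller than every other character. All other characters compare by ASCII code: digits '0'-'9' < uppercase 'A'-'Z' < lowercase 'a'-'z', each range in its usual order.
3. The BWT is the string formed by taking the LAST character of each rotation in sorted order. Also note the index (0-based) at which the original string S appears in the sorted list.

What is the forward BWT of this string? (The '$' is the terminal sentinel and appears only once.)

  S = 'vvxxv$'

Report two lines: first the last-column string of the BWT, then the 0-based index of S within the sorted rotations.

Answer: vx$vxv
2

Derivation:
All 6 rotations (rotation i = S[i:]+S[:i]):
  rot[0] = vvxxv$
  rot[1] = vxxv$v
  rot[2] = xxv$vv
  rot[3] = xv$vvx
  rot[4] = v$vvxx
  rot[5] = $vvxxv
Sorted (with $ < everything):
  sorted[0] = $vvxxv  (last char: 'v')
  sorted[1] = v$vvxx  (last char: 'x')
  sorted[2] = vvxxv$  (last char: '$')
  sorted[3] = vxxv$v  (last char: 'v')
  sorted[4] = xv$vvx  (last char: 'x')
  sorted[5] = xxv$vv  (last char: 'v')
Last column: vx$vxv
Original string S is at sorted index 2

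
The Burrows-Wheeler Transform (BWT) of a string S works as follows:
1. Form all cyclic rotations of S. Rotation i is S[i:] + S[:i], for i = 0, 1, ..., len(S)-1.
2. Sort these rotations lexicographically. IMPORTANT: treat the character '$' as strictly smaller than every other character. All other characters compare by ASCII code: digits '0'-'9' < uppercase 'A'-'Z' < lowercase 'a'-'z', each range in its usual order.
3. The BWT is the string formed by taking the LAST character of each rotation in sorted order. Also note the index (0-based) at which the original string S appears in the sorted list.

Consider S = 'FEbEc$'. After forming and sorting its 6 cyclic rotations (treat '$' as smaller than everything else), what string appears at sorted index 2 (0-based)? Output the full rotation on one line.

All 6 rotations (rotation i = S[i:]+S[:i]):
  rot[0] = FEbEc$
  rot[1] = EbEc$F
  rot[2] = bEc$FE
  rot[3] = Ec$FEb
  rot[4] = c$FEbE
  rot[5] = $FEbEc
Sorted (with $ < everything):
  sorted[0] = $FEbEc
  sorted[1] = EbEc$F
  sorted[2] = Ec$FEb
  sorted[3] = FEbEc$
  sorted[4] = bEc$FE
  sorted[5] = c$FEbE
sorted[2] = Ec$FEb

Answer: Ec$FEb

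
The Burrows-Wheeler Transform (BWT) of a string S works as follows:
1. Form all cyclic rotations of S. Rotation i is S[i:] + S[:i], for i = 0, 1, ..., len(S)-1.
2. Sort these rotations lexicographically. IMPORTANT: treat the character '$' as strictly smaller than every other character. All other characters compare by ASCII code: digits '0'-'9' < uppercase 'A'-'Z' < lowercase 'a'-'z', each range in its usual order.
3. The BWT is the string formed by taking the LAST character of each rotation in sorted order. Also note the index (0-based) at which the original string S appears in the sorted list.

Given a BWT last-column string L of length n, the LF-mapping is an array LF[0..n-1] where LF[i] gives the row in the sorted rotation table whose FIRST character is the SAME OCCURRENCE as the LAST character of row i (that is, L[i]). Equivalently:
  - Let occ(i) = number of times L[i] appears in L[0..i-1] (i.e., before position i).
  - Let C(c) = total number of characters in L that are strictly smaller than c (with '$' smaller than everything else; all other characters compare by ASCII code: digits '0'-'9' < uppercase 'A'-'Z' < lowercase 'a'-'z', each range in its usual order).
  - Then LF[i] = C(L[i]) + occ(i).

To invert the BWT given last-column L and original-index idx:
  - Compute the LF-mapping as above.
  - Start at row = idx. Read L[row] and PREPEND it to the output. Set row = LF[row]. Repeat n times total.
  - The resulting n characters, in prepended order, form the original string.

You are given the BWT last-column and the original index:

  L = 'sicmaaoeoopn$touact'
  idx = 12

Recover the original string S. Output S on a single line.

Answer: onomatopoeiacactus$

Derivation:
LF mapping: 15 7 4 8 1 2 10 6 11 12 14 9 0 16 13 18 3 5 17
Walk LF starting at row 12, prepending L[row]:
  step 1: row=12, L[12]='$', prepend. Next row=LF[12]=0
  step 2: row=0, L[0]='s', prepend. Next row=LF[0]=15
  step 3: row=15, L[15]='u', prepend. Next row=LF[15]=18
  step 4: row=18, L[18]='t', prepend. Next row=LF[18]=17
  step 5: row=17, L[17]='c', prepend. Next row=LF[17]=5
  step 6: row=5, L[5]='a', prepend. Next row=LF[5]=2
  step 7: row=2, L[2]='c', prepend. Next row=LF[2]=4
  step 8: row=4, L[4]='a', prepend. Next row=LF[4]=1
  step 9: row=1, L[1]='i', prepend. Next row=LF[1]=7
  step 10: row=7, L[7]='e', prepend. Next row=LF[7]=6
  step 11: row=6, L[6]='o', prepend. Next row=LF[6]=10
  step 12: row=10, L[10]='p', prepend. Next row=LF[10]=14
  step 13: row=14, L[14]='o', prepend. Next row=LF[14]=13
  step 14: row=13, L[13]='t', prepend. Next row=LF[13]=16
  step 15: row=16, L[16]='a', prepend. Next row=LF[16]=3
  step 16: row=3, L[3]='m', prepend. Next row=LF[3]=8
  step 17: row=8, L[8]='o', prepend. Next row=LF[8]=11
  step 18: row=11, L[11]='n', prepend. Next row=LF[11]=9
  step 19: row=9, L[9]='o', prepend. Next row=LF[9]=12
Reversed output: onomatopoeiacactus$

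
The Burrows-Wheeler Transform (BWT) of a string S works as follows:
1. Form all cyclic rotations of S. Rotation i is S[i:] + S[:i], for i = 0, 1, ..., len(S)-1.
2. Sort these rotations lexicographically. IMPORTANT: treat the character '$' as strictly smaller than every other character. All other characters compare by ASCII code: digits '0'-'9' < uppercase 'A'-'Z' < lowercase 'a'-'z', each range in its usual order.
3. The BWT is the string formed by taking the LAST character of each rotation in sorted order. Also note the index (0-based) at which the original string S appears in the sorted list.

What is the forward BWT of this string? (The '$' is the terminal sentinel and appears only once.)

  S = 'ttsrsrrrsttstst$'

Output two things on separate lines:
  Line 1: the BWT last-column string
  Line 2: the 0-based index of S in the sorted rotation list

All 16 rotations (rotation i = S[i:]+S[:i]):
  rot[0] = ttsrsrrrsttstst$
  rot[1] = tsrsrrrsttstst$t
  rot[2] = srsrrrsttstst$tt
  rot[3] = rsrrrsttstst$tts
  rot[4] = srrrsttstst$ttsr
  rot[5] = rrrsttstst$ttsrs
  rot[6] = rrsttstst$ttsrsr
  rot[7] = rsttstst$ttsrsrr
  rot[8] = sttstst$ttsrsrrr
  rot[9] = ttstst$ttsrsrrrs
  rot[10] = tstst$ttsrsrrrst
  rot[11] = stst$ttsrsrrrstt
  rot[12] = tst$ttsrsrrrstts
  rot[13] = st$ttsrsrrrsttst
  rot[14] = t$ttsrsrrrsttsts
  rot[15] = $ttsrsrrrsttstst
Sorted (with $ < everything):
  sorted[0] = $ttsrsrrrsttstst  (last char: 't')
  sorted[1] = rrrsttstst$ttsrs  (last char: 's')
  sorted[2] = rrsttstst$ttsrsr  (last char: 'r')
  sorted[3] = rsrrrsttstst$tts  (last char: 's')
  sorted[4] = rsttstst$ttsrsrr  (last char: 'r')
  sorted[5] = srrrsttstst$ttsr  (last char: 'r')
  sorted[6] = srsrrrsttstst$tt  (last char: 't')
  sorted[7] = st$ttsrsrrrsttst  (last char: 't')
  sorted[8] = stst$ttsrsrrrstt  (last char: 't')
  sorted[9] = sttstst$ttsrsrrr  (last char: 'r')
  sorted[10] = t$ttsrsrrrsttsts  (last char: 's')
  sorted[11] = tsrsrrrsttstst$t  (last char: 't')
  sorted[12] = tst$ttsrsrrrstts  (last char: 's')
  sorted[13] = tstst$ttsrsrrrst  (last char: 't')
  sorted[14] = ttsrsrrrsttstst$  (last char: '$')
  sorted[15] = ttstst$ttsrsrrrs  (last char: 's')
Last column: tsrsrrtttrstst$s
Original string S is at sorted index 14

Answer: tsrsrrtttrstst$s
14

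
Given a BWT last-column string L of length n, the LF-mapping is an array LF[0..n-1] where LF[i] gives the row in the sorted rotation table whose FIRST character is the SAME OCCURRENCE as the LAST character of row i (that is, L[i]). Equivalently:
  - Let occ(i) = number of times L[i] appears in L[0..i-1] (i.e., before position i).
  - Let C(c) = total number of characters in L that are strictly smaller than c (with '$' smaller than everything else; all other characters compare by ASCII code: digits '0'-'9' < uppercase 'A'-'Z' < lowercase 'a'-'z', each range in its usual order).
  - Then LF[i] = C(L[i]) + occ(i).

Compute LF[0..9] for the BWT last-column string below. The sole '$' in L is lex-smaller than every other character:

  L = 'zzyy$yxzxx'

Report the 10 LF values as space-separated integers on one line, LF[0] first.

Answer: 7 8 4 5 0 6 1 9 2 3

Derivation:
Char counts: '$':1, 'x':3, 'y':3, 'z':3
C (first-col start): C('$')=0, C('x')=1, C('y')=4, C('z')=7
L[0]='z': occ=0, LF[0]=C('z')+0=7+0=7
L[1]='z': occ=1, LF[1]=C('z')+1=7+1=8
L[2]='y': occ=0, LF[2]=C('y')+0=4+0=4
L[3]='y': occ=1, LF[3]=C('y')+1=4+1=5
L[4]='$': occ=0, LF[4]=C('$')+0=0+0=0
L[5]='y': occ=2, LF[5]=C('y')+2=4+2=6
L[6]='x': occ=0, LF[6]=C('x')+0=1+0=1
L[7]='z': occ=2, LF[7]=C('z')+2=7+2=9
L[8]='x': occ=1, LF[8]=C('x')+1=1+1=2
L[9]='x': occ=2, LF[9]=C('x')+2=1+2=3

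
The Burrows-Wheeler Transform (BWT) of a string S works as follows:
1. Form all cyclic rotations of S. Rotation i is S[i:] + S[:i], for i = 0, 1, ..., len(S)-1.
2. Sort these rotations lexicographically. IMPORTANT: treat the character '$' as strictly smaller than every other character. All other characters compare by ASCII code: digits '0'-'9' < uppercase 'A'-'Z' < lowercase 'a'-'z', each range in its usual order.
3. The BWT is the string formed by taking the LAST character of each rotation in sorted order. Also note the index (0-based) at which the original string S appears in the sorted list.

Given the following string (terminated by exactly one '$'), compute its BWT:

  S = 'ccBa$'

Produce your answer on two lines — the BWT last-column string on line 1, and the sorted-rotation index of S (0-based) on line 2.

All 5 rotations (rotation i = S[i:]+S[:i]):
  rot[0] = ccBa$
  rot[1] = cBa$c
  rot[2] = Ba$cc
  rot[3] = a$ccB
  rot[4] = $ccBa
Sorted (with $ < everything):
  sorted[0] = $ccBa  (last char: 'a')
  sorted[1] = Ba$cc  (last char: 'c')
  sorted[2] = a$ccB  (last char: 'B')
  sorted[3] = cBa$c  (last char: 'c')
  sorted[4] = ccBa$  (last char: '$')
Last column: acBc$
Original string S is at sorted index 4

Answer: acBc$
4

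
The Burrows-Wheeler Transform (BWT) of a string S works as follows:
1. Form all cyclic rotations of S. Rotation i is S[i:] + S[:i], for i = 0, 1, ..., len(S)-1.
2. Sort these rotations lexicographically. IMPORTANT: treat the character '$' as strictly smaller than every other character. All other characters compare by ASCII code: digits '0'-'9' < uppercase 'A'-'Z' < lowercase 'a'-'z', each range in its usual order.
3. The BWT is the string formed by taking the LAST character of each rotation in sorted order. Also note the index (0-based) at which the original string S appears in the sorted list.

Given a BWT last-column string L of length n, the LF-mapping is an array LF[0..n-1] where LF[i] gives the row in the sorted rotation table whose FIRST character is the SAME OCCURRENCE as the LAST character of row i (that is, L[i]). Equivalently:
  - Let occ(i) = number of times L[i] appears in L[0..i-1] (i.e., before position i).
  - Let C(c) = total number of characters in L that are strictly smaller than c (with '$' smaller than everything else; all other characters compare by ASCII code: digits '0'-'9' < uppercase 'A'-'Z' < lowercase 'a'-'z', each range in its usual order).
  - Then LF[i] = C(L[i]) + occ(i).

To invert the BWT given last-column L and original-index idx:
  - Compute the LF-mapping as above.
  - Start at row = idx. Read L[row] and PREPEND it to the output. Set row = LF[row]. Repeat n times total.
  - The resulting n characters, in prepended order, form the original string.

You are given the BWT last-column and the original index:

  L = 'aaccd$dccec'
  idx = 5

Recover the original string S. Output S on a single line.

Answer: ccedcdccaa$

Derivation:
LF mapping: 1 2 3 4 8 0 9 5 6 10 7
Walk LF starting at row 5, prepending L[row]:
  step 1: row=5, L[5]='$', prepend. Next row=LF[5]=0
  step 2: row=0, L[0]='a', prepend. Next row=LF[0]=1
  step 3: row=1, L[1]='a', prepend. Next row=LF[1]=2
  step 4: row=2, L[2]='c', prepend. Next row=LF[2]=3
  step 5: row=3, L[3]='c', prepend. Next row=LF[3]=4
  step 6: row=4, L[4]='d', prepend. Next row=LF[4]=8
  step 7: row=8, L[8]='c', prepend. Next row=LF[8]=6
  step 8: row=6, L[6]='d', prepend. Next row=LF[6]=9
  step 9: row=9, L[9]='e', prepend. Next row=LF[9]=10
  step 10: row=10, L[10]='c', prepend. Next row=LF[10]=7
  step 11: row=7, L[7]='c', prepend. Next row=LF[7]=5
Reversed output: ccedcdccaa$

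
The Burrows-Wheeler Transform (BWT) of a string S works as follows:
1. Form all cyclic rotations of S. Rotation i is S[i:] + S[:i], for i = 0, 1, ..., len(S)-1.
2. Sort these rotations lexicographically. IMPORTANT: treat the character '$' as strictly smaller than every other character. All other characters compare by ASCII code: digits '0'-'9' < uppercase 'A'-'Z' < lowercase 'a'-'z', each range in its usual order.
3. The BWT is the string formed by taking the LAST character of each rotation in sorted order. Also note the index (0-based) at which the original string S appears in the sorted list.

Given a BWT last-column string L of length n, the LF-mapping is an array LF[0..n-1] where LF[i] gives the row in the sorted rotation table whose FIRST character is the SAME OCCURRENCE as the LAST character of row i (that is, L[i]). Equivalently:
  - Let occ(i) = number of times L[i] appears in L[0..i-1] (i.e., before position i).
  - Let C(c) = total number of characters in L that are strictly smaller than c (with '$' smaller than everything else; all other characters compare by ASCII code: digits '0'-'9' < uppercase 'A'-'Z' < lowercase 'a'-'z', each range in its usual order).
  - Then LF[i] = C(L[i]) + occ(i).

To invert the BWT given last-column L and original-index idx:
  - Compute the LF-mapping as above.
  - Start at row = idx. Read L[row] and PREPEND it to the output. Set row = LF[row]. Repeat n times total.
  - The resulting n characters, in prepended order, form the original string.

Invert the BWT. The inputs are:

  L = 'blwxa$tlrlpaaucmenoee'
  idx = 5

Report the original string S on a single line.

LF mapping: 4 9 19 20 1 0 17 10 16 11 15 2 3 18 5 12 6 13 14 7 8
Walk LF starting at row 5, prepending L[row]:
  step 1: row=5, L[5]='$', prepend. Next row=LF[5]=0
  step 2: row=0, L[0]='b', prepend. Next row=LF[0]=4
  step 3: row=4, L[4]='a', prepend. Next row=LF[4]=1
  step 4: row=1, L[1]='l', prepend. Next row=LF[1]=9
  step 5: row=9, L[9]='l', prepend. Next row=LF[9]=11
  step 6: row=11, L[11]='a', prepend. Next row=LF[11]=2
  step 7: row=2, L[2]='w', prepend. Next row=LF[2]=19
  step 8: row=19, L[19]='e', prepend. Next row=LF[19]=7
  step 9: row=7, L[7]='l', prepend. Next row=LF[7]=10
  step 10: row=10, L[10]='p', prepend. Next row=LF[10]=15
  step 11: row=15, L[15]='m', prepend. Next row=LF[15]=12
  step 12: row=12, L[12]='a', prepend. Next row=LF[12]=3
  step 13: row=3, L[3]='x', prepend. Next row=LF[3]=20
  step 14: row=20, L[20]='e', prepend. Next row=LF[20]=8
  step 15: row=8, L[8]='r', prepend. Next row=LF[8]=16
  step 16: row=16, L[16]='e', prepend. Next row=LF[16]=6
  step 17: row=6, L[6]='t', prepend. Next row=LF[6]=17
  step 18: row=17, L[17]='n', prepend. Next row=LF[17]=13
  step 19: row=13, L[13]='u', prepend. Next row=LF[13]=18
  step 20: row=18, L[18]='o', prepend. Next row=LF[18]=14
  step 21: row=14, L[14]='c', prepend. Next row=LF[14]=5
Reversed output: counterexamplewallab$

Answer: counterexamplewallab$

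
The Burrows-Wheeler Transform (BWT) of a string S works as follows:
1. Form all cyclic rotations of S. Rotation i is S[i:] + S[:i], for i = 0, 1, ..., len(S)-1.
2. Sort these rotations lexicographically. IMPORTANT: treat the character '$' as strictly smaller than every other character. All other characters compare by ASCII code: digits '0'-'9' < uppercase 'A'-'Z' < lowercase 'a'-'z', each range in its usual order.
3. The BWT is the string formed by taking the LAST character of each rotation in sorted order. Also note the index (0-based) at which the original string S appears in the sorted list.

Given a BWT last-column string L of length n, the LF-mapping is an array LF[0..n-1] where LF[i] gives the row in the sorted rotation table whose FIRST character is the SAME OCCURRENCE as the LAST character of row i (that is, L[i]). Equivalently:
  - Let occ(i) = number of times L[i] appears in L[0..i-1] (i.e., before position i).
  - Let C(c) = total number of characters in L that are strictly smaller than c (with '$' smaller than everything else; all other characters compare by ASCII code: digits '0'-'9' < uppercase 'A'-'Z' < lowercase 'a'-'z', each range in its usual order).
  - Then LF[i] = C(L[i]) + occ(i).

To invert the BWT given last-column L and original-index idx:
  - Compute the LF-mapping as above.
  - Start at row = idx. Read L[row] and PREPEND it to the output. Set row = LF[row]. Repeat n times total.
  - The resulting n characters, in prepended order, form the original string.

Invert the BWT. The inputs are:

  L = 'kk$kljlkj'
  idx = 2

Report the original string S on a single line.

Answer: jlklkjkk$

Derivation:
LF mapping: 3 4 0 5 7 1 8 6 2
Walk LF starting at row 2, prepending L[row]:
  step 1: row=2, L[2]='$', prepend. Next row=LF[2]=0
  step 2: row=0, L[0]='k', prepend. Next row=LF[0]=3
  step 3: row=3, L[3]='k', prepend. Next row=LF[3]=5
  step 4: row=5, L[5]='j', prepend. Next row=LF[5]=1
  step 5: row=1, L[1]='k', prepend. Next row=LF[1]=4
  step 6: row=4, L[4]='l', prepend. Next row=LF[4]=7
  step 7: row=7, L[7]='k', prepend. Next row=LF[7]=6
  step 8: row=6, L[6]='l', prepend. Next row=LF[6]=8
  step 9: row=8, L[8]='j', prepend. Next row=LF[8]=2
Reversed output: jlklkjkk$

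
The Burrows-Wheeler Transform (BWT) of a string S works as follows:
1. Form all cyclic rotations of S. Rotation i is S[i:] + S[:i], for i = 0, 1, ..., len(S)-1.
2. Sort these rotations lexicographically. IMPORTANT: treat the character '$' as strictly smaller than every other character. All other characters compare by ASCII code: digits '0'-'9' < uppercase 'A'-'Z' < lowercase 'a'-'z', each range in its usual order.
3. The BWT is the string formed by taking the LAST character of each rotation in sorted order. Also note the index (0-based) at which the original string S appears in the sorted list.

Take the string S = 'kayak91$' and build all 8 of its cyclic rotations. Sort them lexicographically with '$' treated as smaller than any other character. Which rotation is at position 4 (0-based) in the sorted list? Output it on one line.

All 8 rotations (rotation i = S[i:]+S[:i]):
  rot[0] = kayak91$
  rot[1] = ayak91$k
  rot[2] = yak91$ka
  rot[3] = ak91$kay
  rot[4] = k91$kaya
  rot[5] = 91$kayak
  rot[6] = 1$kayak9
  rot[7] = $kayak91
Sorted (with $ < everything):
  sorted[0] = $kayak91
  sorted[1] = 1$kayak9
  sorted[2] = 91$kayak
  sorted[3] = ak91$kay
  sorted[4] = ayak91$k
  sorted[5] = k91$kaya
  sorted[6] = kayak91$
  sorted[7] = yak91$ka
sorted[4] = ayak91$k

Answer: ayak91$k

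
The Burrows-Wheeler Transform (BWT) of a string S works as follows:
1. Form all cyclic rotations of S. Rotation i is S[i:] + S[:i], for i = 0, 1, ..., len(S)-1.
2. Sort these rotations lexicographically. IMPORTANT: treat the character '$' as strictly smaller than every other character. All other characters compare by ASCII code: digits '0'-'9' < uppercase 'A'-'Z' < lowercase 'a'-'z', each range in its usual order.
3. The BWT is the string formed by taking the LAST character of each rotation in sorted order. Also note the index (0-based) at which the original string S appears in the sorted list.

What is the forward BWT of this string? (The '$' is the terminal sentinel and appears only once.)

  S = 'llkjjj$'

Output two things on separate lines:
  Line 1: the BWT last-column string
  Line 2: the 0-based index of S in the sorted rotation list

Answer: jjjkll$
6

Derivation:
All 7 rotations (rotation i = S[i:]+S[:i]):
  rot[0] = llkjjj$
  rot[1] = lkjjj$l
  rot[2] = kjjj$ll
  rot[3] = jjj$llk
  rot[4] = jj$llkj
  rot[5] = j$llkjj
  rot[6] = $llkjjj
Sorted (with $ < everything):
  sorted[0] = $llkjjj  (last char: 'j')
  sorted[1] = j$llkjj  (last char: 'j')
  sorted[2] = jj$llkj  (last char: 'j')
  sorted[3] = jjj$llk  (last char: 'k')
  sorted[4] = kjjj$ll  (last char: 'l')
  sorted[5] = lkjjj$l  (last char: 'l')
  sorted[6] = llkjjj$  (last char: '$')
Last column: jjjkll$
Original string S is at sorted index 6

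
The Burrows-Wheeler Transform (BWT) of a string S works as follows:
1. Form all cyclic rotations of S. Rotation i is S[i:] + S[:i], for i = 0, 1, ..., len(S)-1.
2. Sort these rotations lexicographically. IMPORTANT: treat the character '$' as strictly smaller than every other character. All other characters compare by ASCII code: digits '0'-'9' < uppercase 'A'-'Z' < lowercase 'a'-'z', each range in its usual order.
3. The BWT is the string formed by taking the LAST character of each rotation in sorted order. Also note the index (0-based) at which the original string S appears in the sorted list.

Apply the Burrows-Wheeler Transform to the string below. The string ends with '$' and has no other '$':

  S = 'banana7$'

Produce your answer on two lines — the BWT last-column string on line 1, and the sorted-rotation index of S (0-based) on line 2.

All 8 rotations (rotation i = S[i:]+S[:i]):
  rot[0] = banana7$
  rot[1] = anana7$b
  rot[2] = nana7$ba
  rot[3] = ana7$ban
  rot[4] = na7$bana
  rot[5] = a7$banan
  rot[6] = 7$banana
  rot[7] = $banana7
Sorted (with $ < everything):
  sorted[0] = $banana7  (last char: '7')
  sorted[1] = 7$banana  (last char: 'a')
  sorted[2] = a7$banan  (last char: 'n')
  sorted[3] = ana7$ban  (last char: 'n')
  sorted[4] = anana7$b  (last char: 'b')
  sorted[5] = banana7$  (last char: '$')
  sorted[6] = na7$bana  (last char: 'a')
  sorted[7] = nana7$ba  (last char: 'a')
Last column: 7annb$aa
Original string S is at sorted index 5

Answer: 7annb$aa
5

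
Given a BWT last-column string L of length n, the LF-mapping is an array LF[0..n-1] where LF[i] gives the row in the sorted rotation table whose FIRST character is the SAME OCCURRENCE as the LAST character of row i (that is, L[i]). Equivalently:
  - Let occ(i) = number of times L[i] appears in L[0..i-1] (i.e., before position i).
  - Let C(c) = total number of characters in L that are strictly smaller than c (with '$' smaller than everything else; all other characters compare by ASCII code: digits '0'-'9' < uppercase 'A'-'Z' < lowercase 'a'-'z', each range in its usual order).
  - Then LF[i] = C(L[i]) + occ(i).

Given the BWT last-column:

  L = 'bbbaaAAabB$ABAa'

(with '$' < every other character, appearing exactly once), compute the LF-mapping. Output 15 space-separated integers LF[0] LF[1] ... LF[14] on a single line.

Answer: 11 12 13 7 8 1 2 9 14 5 0 3 6 4 10

Derivation:
Char counts: '$':1, 'A':4, 'B':2, 'a':4, 'b':4
C (first-col start): C('$')=0, C('A')=1, C('B')=5, C('a')=7, C('b')=11
L[0]='b': occ=0, LF[0]=C('b')+0=11+0=11
L[1]='b': occ=1, LF[1]=C('b')+1=11+1=12
L[2]='b': occ=2, LF[2]=C('b')+2=11+2=13
L[3]='a': occ=0, LF[3]=C('a')+0=7+0=7
L[4]='a': occ=1, LF[4]=C('a')+1=7+1=8
L[5]='A': occ=0, LF[5]=C('A')+0=1+0=1
L[6]='A': occ=1, LF[6]=C('A')+1=1+1=2
L[7]='a': occ=2, LF[7]=C('a')+2=7+2=9
L[8]='b': occ=3, LF[8]=C('b')+3=11+3=14
L[9]='B': occ=0, LF[9]=C('B')+0=5+0=5
L[10]='$': occ=0, LF[10]=C('$')+0=0+0=0
L[11]='A': occ=2, LF[11]=C('A')+2=1+2=3
L[12]='B': occ=1, LF[12]=C('B')+1=5+1=6
L[13]='A': occ=3, LF[13]=C('A')+3=1+3=4
L[14]='a': occ=3, LF[14]=C('a')+3=7+3=10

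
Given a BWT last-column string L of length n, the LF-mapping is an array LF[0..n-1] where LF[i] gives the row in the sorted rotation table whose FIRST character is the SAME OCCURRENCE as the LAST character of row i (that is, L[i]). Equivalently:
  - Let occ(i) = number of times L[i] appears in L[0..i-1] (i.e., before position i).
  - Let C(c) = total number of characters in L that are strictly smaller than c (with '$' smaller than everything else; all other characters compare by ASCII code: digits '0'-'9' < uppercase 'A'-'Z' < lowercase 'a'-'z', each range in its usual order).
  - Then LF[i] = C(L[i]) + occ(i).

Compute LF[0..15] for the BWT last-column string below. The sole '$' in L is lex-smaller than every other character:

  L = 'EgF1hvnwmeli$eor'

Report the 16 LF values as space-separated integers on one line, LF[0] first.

Char counts: '$':1, '1':1, 'E':1, 'F':1, 'e':2, 'g':1, 'h':1, 'i':1, 'l':1, 'm':1, 'n':1, 'o':1, 'r':1, 'v':1, 'w':1
C (first-col start): C('$')=0, C('1')=1, C('E')=2, C('F')=3, C('e')=4, C('g')=6, C('h')=7, C('i')=8, C('l')=9, C('m')=10, C('n')=11, C('o')=12, C('r')=13, C('v')=14, C('w')=15
L[0]='E': occ=0, LF[0]=C('E')+0=2+0=2
L[1]='g': occ=0, LF[1]=C('g')+0=6+0=6
L[2]='F': occ=0, LF[2]=C('F')+0=3+0=3
L[3]='1': occ=0, LF[3]=C('1')+0=1+0=1
L[4]='h': occ=0, LF[4]=C('h')+0=7+0=7
L[5]='v': occ=0, LF[5]=C('v')+0=14+0=14
L[6]='n': occ=0, LF[6]=C('n')+0=11+0=11
L[7]='w': occ=0, LF[7]=C('w')+0=15+0=15
L[8]='m': occ=0, LF[8]=C('m')+0=10+0=10
L[9]='e': occ=0, LF[9]=C('e')+0=4+0=4
L[10]='l': occ=0, LF[10]=C('l')+0=9+0=9
L[11]='i': occ=0, LF[11]=C('i')+0=8+0=8
L[12]='$': occ=0, LF[12]=C('$')+0=0+0=0
L[13]='e': occ=1, LF[13]=C('e')+1=4+1=5
L[14]='o': occ=0, LF[14]=C('o')+0=12+0=12
L[15]='r': occ=0, LF[15]=C('r')+0=13+0=13

Answer: 2 6 3 1 7 14 11 15 10 4 9 8 0 5 12 13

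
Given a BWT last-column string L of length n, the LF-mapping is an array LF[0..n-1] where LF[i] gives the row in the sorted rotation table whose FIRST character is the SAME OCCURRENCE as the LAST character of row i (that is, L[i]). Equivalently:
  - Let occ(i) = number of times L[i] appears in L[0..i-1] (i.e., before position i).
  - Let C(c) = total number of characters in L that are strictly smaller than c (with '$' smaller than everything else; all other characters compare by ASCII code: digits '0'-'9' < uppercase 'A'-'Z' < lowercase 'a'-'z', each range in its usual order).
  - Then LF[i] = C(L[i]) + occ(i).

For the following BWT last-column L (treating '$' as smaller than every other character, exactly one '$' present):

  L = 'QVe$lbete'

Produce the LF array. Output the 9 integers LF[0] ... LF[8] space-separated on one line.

Answer: 1 2 4 0 7 3 5 8 6

Derivation:
Char counts: '$':1, 'Q':1, 'V':1, 'b':1, 'e':3, 'l':1, 't':1
C (first-col start): C('$')=0, C('Q')=1, C('V')=2, C('b')=3, C('e')=4, C('l')=7, C('t')=8
L[0]='Q': occ=0, LF[0]=C('Q')+0=1+0=1
L[1]='V': occ=0, LF[1]=C('V')+0=2+0=2
L[2]='e': occ=0, LF[2]=C('e')+0=4+0=4
L[3]='$': occ=0, LF[3]=C('$')+0=0+0=0
L[4]='l': occ=0, LF[4]=C('l')+0=7+0=7
L[5]='b': occ=0, LF[5]=C('b')+0=3+0=3
L[6]='e': occ=1, LF[6]=C('e')+1=4+1=5
L[7]='t': occ=0, LF[7]=C('t')+0=8+0=8
L[8]='e': occ=2, LF[8]=C('e')+2=4+2=6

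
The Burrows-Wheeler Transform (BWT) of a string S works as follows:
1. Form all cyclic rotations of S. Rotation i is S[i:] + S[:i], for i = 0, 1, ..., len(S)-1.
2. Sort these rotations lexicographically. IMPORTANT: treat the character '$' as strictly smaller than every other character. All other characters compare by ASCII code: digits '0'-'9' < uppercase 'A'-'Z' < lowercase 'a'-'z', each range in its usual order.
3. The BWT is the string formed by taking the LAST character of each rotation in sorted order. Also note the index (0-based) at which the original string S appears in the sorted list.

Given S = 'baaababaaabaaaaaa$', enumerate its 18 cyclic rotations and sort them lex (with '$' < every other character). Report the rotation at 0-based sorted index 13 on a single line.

All 18 rotations (rotation i = S[i:]+S[:i]):
  rot[0] = baaababaaabaaaaaa$
  rot[1] = aaababaaabaaaaaa$b
  rot[2] = aababaaabaaaaaa$ba
  rot[3] = ababaaabaaaaaa$baa
  rot[4] = babaaabaaaaaa$baaa
  rot[5] = abaaabaaaaaa$baaab
  rot[6] = baaabaaaaaa$baaaba
  rot[7] = aaabaaaaaa$baaabab
  rot[8] = aabaaaaaa$baaababa
  rot[9] = abaaaaaa$baaababaa
  rot[10] = baaaaaa$baaababaaa
  rot[11] = aaaaaa$baaababaaab
  rot[12] = aaaaa$baaababaaaba
  rot[13] = aaaa$baaababaaabaa
  rot[14] = aaa$baaababaaabaaa
  rot[15] = aa$baaababaaabaaaa
  rot[16] = a$baaababaaabaaaaa
  rot[17] = $baaababaaabaaaaaa
Sorted (with $ < everything):
  sorted[0] = $baaababaaabaaaaaa
  sorted[1] = a$baaababaaabaaaaa
  sorted[2] = aa$baaababaaabaaaa
  sorted[3] = aaa$baaababaaabaaa
  sorted[4] = aaaa$baaababaaabaa
  sorted[5] = aaaaa$baaababaaaba
  sorted[6] = aaaaaa$baaababaaab
  sorted[7] = aaabaaaaaa$baaabab
  sorted[8] = aaababaaabaaaaaa$b
  sorted[9] = aabaaaaaa$baaababa
  sorted[10] = aababaaabaaaaaa$ba
  sorted[11] = abaaaaaa$baaababaa
  sorted[12] = abaaabaaaaaa$baaab
  sorted[13] = ababaaabaaaaaa$baa
  sorted[14] = baaaaaa$baaababaaa
  sorted[15] = baaabaaaaaa$baaaba
  sorted[16] = baaababaaabaaaaaa$
  sorted[17] = babaaabaaaaaa$baaa
sorted[13] = ababaaabaaaaaa$baa

Answer: ababaaabaaaaaa$baa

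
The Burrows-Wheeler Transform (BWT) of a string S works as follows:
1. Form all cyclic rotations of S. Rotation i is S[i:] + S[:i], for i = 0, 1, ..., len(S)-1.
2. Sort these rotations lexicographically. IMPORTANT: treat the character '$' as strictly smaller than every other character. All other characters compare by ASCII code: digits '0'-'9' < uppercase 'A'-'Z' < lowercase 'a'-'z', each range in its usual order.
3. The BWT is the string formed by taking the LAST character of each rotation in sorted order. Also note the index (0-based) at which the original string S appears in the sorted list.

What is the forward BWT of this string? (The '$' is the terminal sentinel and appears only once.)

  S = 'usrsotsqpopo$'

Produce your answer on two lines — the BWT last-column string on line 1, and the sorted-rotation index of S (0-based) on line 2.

Answer: oppsoqssrtuo$
12

Derivation:
All 13 rotations (rotation i = S[i:]+S[:i]):
  rot[0] = usrsotsqpopo$
  rot[1] = srsotsqpopo$u
  rot[2] = rsotsqpopo$us
  rot[3] = sotsqpopo$usr
  rot[4] = otsqpopo$usrs
  rot[5] = tsqpopo$usrso
  rot[6] = sqpopo$usrsot
  rot[7] = qpopo$usrsots
  rot[8] = popo$usrsotsq
  rot[9] = opo$usrsotsqp
  rot[10] = po$usrsotsqpo
  rot[11] = o$usrsotsqpop
  rot[12] = $usrsotsqpopo
Sorted (with $ < everything):
  sorted[0] = $usrsotsqpopo  (last char: 'o')
  sorted[1] = o$usrsotsqpop  (last char: 'p')
  sorted[2] = opo$usrsotsqp  (last char: 'p')
  sorted[3] = otsqpopo$usrs  (last char: 's')
  sorted[4] = po$usrsotsqpo  (last char: 'o')
  sorted[5] = popo$usrsotsq  (last char: 'q')
  sorted[6] = qpopo$usrsots  (last char: 's')
  sorted[7] = rsotsqpopo$us  (last char: 's')
  sorted[8] = sotsqpopo$usr  (last char: 'r')
  sorted[9] = sqpopo$usrsot  (last char: 't')
  sorted[10] = srsotsqpopo$u  (last char: 'u')
  sorted[11] = tsqpopo$usrso  (last char: 'o')
  sorted[12] = usrsotsqpopo$  (last char: '$')
Last column: oppsoqssrtuo$
Original string S is at sorted index 12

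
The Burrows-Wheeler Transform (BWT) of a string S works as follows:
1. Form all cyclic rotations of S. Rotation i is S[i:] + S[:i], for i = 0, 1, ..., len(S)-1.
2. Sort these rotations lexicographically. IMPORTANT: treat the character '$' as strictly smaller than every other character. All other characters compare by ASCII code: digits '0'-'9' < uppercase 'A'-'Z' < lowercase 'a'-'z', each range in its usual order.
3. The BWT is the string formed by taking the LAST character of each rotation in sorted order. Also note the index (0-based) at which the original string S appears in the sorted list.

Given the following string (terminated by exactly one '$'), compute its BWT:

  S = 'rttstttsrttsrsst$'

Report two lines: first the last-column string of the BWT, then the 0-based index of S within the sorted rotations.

All 17 rotations (rotation i = S[i:]+S[:i]):
  rot[0] = rttstttsrttsrsst$
  rot[1] = ttstttsrttsrsst$r
  rot[2] = tstttsrttsrsst$rt
  rot[3] = stttsrttsrsst$rtt
  rot[4] = tttsrttsrsst$rtts
  rot[5] = ttsrttsrsst$rttst
  rot[6] = tsrttsrsst$rttstt
  rot[7] = srttsrsst$rttsttt
  rot[8] = rttsrsst$rttsttts
  rot[9] = ttsrsst$rttstttsr
  rot[10] = tsrsst$rttstttsrt
  rot[11] = srsst$rttstttsrtt
  rot[12] = rsst$rttstttsrtts
  rot[13] = sst$rttstttsrttsr
  rot[14] = st$rttstttsrttsrs
  rot[15] = t$rttstttsrttsrss
  rot[16] = $rttstttsrttsrsst
Sorted (with $ < everything):
  sorted[0] = $rttstttsrttsrsst  (last char: 't')
  sorted[1] = rsst$rttstttsrtts  (last char: 's')
  sorted[2] = rttsrsst$rttsttts  (last char: 's')
  sorted[3] = rttstttsrttsrsst$  (last char: '$')
  sorted[4] = srsst$rttstttsrtt  (last char: 't')
  sorted[5] = srttsrsst$rttsttt  (last char: 't')
  sorted[6] = sst$rttstttsrttsr  (last char: 'r')
  sorted[7] = st$rttstttsrttsrs  (last char: 's')
  sorted[8] = stttsrttsrsst$rtt  (last char: 't')
  sorted[9] = t$rttstttsrttsrss  (last char: 's')
  sorted[10] = tsrsst$rttstttsrt  (last char: 't')
  sorted[11] = tsrttsrsst$rttstt  (last char: 't')
  sorted[12] = tstttsrttsrsst$rt  (last char: 't')
  sorted[13] = ttsrsst$rttstttsr  (last char: 'r')
  sorted[14] = ttsrttsrsst$rttst  (last char: 't')
  sorted[15] = ttstttsrttsrsst$r  (last char: 'r')
  sorted[16] = tttsrttsrsst$rtts  (last char: 's')
Last column: tss$ttrststttrtrs
Original string S is at sorted index 3

Answer: tss$ttrststttrtrs
3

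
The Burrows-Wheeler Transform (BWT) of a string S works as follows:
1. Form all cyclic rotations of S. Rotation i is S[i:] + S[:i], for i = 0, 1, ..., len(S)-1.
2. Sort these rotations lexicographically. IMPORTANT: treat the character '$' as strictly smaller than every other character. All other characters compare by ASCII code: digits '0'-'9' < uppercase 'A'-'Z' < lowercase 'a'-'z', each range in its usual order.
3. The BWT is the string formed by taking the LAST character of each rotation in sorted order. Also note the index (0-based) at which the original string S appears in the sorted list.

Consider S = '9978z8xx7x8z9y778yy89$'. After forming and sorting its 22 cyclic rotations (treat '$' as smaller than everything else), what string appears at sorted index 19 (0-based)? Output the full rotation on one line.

All 22 rotations (rotation i = S[i:]+S[:i]):
  rot[0] = 9978z8xx7x8z9y778yy89$
  rot[1] = 978z8xx7x8z9y778yy89$9
  rot[2] = 78z8xx7x8z9y778yy89$99
  rot[3] = 8z8xx7x8z9y778yy89$997
  rot[4] = z8xx7x8z9y778yy89$9978
  rot[5] = 8xx7x8z9y778yy89$9978z
  rot[6] = xx7x8z9y778yy89$9978z8
  rot[7] = x7x8z9y778yy89$9978z8x
  rot[8] = 7x8z9y778yy89$9978z8xx
  rot[9] = x8z9y778yy89$9978z8xx7
  rot[10] = 8z9y778yy89$9978z8xx7x
  rot[11] = z9y778yy89$9978z8xx7x8
  rot[12] = 9y778yy89$9978z8xx7x8z
  rot[13] = y778yy89$9978z8xx7x8z9
  rot[14] = 778yy89$9978z8xx7x8z9y
  rot[15] = 78yy89$9978z8xx7x8z9y7
  rot[16] = 8yy89$9978z8xx7x8z9y77
  rot[17] = yy89$9978z8xx7x8z9y778
  rot[18] = y89$9978z8xx7x8z9y778y
  rot[19] = 89$9978z8xx7x8z9y778yy
  rot[20] = 9$9978z8xx7x8z9y778yy8
  rot[21] = $9978z8xx7x8z9y778yy89
Sorted (with $ < everything):
  sorted[0] = $9978z8xx7x8z9y778yy89
  sorted[1] = 778yy89$9978z8xx7x8z9y
  sorted[2] = 78yy89$9978z8xx7x8z9y7
  sorted[3] = 78z8xx7x8z9y778yy89$99
  sorted[4] = 7x8z9y778yy89$9978z8xx
  sorted[5] = 89$9978z8xx7x8z9y778yy
  sorted[6] = 8xx7x8z9y778yy89$9978z
  sorted[7] = 8yy89$9978z8xx7x8z9y77
  sorted[8] = 8z8xx7x8z9y778yy89$997
  sorted[9] = 8z9y778yy89$9978z8xx7x
  sorted[10] = 9$9978z8xx7x8z9y778yy8
  sorted[11] = 978z8xx7x8z9y778yy89$9
  sorted[12] = 9978z8xx7x8z9y778yy89$
  sorted[13] = 9y778yy89$9978z8xx7x8z
  sorted[14] = x7x8z9y778yy89$9978z8x
  sorted[15] = x8z9y778yy89$9978z8xx7
  sorted[16] = xx7x8z9y778yy89$9978z8
  sorted[17] = y778yy89$9978z8xx7x8z9
  sorted[18] = y89$9978z8xx7x8z9y778y
  sorted[19] = yy89$9978z8xx7x8z9y778
  sorted[20] = z8xx7x8z9y778yy89$9978
  sorted[21] = z9y778yy89$9978z8xx7x8
sorted[19] = yy89$9978z8xx7x8z9y778

Answer: yy89$9978z8xx7x8z9y778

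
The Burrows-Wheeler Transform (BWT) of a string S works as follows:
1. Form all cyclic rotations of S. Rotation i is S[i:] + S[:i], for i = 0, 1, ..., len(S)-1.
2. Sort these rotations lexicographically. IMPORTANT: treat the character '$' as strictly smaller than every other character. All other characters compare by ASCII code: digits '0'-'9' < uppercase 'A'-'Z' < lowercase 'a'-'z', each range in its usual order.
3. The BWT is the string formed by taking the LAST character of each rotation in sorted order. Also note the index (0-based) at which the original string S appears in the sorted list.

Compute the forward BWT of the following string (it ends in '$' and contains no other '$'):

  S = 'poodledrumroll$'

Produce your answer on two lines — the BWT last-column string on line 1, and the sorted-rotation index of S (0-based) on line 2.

Answer: loelldouorp$mdr
11

Derivation:
All 15 rotations (rotation i = S[i:]+S[:i]):
  rot[0] = poodledrumroll$
  rot[1] = oodledrumroll$p
  rot[2] = odledrumroll$po
  rot[3] = dledrumroll$poo
  rot[4] = ledrumroll$pood
  rot[5] = edrumroll$poodl
  rot[6] = drumroll$poodle
  rot[7] = rumroll$poodled
  rot[8] = umroll$poodledr
  rot[9] = mroll$poodledru
  rot[10] = roll$poodledrum
  rot[11] = oll$poodledrumr
  rot[12] = ll$poodledrumro
  rot[13] = l$poodledrumrol
  rot[14] = $poodledrumroll
Sorted (with $ < everything):
  sorted[0] = $poodledrumroll  (last char: 'l')
  sorted[1] = dledrumroll$poo  (last char: 'o')
  sorted[2] = drumroll$poodle  (last char: 'e')
  sorted[3] = edrumroll$poodl  (last char: 'l')
  sorted[4] = l$poodledrumrol  (last char: 'l')
  sorted[5] = ledrumroll$pood  (last char: 'd')
  sorted[6] = ll$poodledrumro  (last char: 'o')
  sorted[7] = mroll$poodledru  (last char: 'u')
  sorted[8] = odledrumroll$po  (last char: 'o')
  sorted[9] = oll$poodledrumr  (last char: 'r')
  sorted[10] = oodledrumroll$p  (last char: 'p')
  sorted[11] = poodledrumroll$  (last char: '$')
  sorted[12] = roll$poodledrum  (last char: 'm')
  sorted[13] = rumroll$poodled  (last char: 'd')
  sorted[14] = umroll$poodledr  (last char: 'r')
Last column: loelldouorp$mdr
Original string S is at sorted index 11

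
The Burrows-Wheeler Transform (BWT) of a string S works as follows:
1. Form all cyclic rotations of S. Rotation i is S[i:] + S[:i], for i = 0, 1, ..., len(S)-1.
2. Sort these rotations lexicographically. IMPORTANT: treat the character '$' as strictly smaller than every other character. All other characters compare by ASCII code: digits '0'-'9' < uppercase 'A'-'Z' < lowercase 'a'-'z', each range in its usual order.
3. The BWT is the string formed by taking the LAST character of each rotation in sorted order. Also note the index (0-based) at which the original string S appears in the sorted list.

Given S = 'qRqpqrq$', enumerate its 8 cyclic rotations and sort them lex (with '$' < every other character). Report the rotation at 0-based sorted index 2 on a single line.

Answer: pqrq$qRq

Derivation:
All 8 rotations (rotation i = S[i:]+S[:i]):
  rot[0] = qRqpqrq$
  rot[1] = Rqpqrq$q
  rot[2] = qpqrq$qR
  rot[3] = pqrq$qRq
  rot[4] = qrq$qRqp
  rot[5] = rq$qRqpq
  rot[6] = q$qRqpqr
  rot[7] = $qRqpqrq
Sorted (with $ < everything):
  sorted[0] = $qRqpqrq
  sorted[1] = Rqpqrq$q
  sorted[2] = pqrq$qRq
  sorted[3] = q$qRqpqr
  sorted[4] = qRqpqrq$
  sorted[5] = qpqrq$qR
  sorted[6] = qrq$qRqp
  sorted[7] = rq$qRqpq
sorted[2] = pqrq$qRq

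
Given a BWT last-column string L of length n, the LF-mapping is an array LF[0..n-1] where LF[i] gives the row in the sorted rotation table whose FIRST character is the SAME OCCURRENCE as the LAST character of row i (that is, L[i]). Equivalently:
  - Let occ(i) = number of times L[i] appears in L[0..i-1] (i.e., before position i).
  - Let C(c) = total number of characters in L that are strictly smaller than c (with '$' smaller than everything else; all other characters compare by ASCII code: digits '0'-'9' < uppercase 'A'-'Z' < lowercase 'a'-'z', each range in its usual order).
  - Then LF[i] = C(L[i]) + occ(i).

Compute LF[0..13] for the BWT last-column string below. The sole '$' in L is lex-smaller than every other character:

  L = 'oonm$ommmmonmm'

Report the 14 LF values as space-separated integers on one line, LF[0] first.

Char counts: '$':1, 'm':7, 'n':2, 'o':4
C (first-col start): C('$')=0, C('m')=1, C('n')=8, C('o')=10
L[0]='o': occ=0, LF[0]=C('o')+0=10+0=10
L[1]='o': occ=1, LF[1]=C('o')+1=10+1=11
L[2]='n': occ=0, LF[2]=C('n')+0=8+0=8
L[3]='m': occ=0, LF[3]=C('m')+0=1+0=1
L[4]='$': occ=0, LF[4]=C('$')+0=0+0=0
L[5]='o': occ=2, LF[5]=C('o')+2=10+2=12
L[6]='m': occ=1, LF[6]=C('m')+1=1+1=2
L[7]='m': occ=2, LF[7]=C('m')+2=1+2=3
L[8]='m': occ=3, LF[8]=C('m')+3=1+3=4
L[9]='m': occ=4, LF[9]=C('m')+4=1+4=5
L[10]='o': occ=3, LF[10]=C('o')+3=10+3=13
L[11]='n': occ=1, LF[11]=C('n')+1=8+1=9
L[12]='m': occ=5, LF[12]=C('m')+5=1+5=6
L[13]='m': occ=6, LF[13]=C('m')+6=1+6=7

Answer: 10 11 8 1 0 12 2 3 4 5 13 9 6 7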